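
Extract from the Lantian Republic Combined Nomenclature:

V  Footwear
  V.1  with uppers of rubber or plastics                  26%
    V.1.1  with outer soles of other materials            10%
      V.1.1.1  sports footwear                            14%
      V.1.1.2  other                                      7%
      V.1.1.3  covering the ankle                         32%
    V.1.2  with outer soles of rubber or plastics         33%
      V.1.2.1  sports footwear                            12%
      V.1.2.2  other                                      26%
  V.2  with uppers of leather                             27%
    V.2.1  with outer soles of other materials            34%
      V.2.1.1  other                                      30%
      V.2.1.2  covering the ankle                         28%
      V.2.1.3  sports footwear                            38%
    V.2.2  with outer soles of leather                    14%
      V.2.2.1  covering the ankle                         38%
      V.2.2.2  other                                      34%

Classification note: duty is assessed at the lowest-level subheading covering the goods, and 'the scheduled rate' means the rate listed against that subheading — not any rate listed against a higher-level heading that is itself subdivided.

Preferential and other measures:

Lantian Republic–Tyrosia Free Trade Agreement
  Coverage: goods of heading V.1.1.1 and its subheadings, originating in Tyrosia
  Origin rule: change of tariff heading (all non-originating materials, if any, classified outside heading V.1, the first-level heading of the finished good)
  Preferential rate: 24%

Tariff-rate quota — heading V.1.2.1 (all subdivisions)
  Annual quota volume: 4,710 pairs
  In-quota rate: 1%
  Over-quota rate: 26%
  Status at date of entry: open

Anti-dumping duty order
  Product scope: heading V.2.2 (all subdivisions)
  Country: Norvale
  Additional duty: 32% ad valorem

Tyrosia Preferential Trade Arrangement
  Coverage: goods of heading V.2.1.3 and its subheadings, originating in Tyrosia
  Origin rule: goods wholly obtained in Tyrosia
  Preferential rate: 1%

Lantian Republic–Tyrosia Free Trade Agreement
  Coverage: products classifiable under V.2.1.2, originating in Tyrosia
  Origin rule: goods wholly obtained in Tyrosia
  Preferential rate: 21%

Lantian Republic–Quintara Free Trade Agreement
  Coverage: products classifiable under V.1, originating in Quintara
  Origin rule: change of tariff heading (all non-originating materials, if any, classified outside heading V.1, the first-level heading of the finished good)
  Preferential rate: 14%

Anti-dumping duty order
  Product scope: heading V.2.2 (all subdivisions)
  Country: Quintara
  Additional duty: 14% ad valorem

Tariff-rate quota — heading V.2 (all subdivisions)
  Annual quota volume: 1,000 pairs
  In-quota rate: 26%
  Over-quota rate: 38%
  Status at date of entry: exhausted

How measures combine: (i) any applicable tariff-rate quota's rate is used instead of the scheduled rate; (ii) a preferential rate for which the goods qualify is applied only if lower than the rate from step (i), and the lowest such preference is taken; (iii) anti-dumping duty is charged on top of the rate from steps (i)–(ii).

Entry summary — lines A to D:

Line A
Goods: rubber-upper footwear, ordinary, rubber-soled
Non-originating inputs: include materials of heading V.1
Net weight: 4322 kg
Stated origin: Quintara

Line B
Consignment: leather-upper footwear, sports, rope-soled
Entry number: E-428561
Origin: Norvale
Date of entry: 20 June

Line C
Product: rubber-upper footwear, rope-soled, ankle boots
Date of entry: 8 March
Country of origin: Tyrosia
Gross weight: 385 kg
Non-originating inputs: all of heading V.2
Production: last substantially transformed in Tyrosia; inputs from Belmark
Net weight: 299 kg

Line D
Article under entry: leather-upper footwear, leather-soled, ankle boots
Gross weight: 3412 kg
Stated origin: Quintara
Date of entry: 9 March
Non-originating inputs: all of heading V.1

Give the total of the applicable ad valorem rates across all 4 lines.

148%

Line A: rubber-upper → V.1; rubber-soled → V.1.2; ordinary → V.1.2.2. Scheduled 26%. Quintara agreement on V.1: CTH not met. → 26%.
Line B: leather-upper → V.2; rope-soled → V.2.1; sports → V.2.1.3. Scheduled 38%. quota on V.2 exhausted → over-quota 38%. → 38%.
Line C: rubber-upper → V.1; rope-soled → V.1.1; ankle boots → V.1.1.3. Scheduled 32%. Tyrosia agreement on V.1.1.1: V.1.1.3 not covered; Tyrosia agreement on V.2.1.3: V.1.1.3 not covered; Tyrosia agreement on V.2.1.2: V.1.1.3 not covered. → 32%.
Line D: leather-upper → V.2; leather-soled → V.2.2; ankle boots → V.2.2.1. Scheduled 38%. quota on V.2 exhausted → over-quota 38%; Quintara agreement on V.1: V.2.2.1 not covered; anti-dumping (Quintara, V.2.2): +14%; total 38% + 14% = 52%. → 52%.
Sum: 26% + 38% + 32% + 52% = 148%.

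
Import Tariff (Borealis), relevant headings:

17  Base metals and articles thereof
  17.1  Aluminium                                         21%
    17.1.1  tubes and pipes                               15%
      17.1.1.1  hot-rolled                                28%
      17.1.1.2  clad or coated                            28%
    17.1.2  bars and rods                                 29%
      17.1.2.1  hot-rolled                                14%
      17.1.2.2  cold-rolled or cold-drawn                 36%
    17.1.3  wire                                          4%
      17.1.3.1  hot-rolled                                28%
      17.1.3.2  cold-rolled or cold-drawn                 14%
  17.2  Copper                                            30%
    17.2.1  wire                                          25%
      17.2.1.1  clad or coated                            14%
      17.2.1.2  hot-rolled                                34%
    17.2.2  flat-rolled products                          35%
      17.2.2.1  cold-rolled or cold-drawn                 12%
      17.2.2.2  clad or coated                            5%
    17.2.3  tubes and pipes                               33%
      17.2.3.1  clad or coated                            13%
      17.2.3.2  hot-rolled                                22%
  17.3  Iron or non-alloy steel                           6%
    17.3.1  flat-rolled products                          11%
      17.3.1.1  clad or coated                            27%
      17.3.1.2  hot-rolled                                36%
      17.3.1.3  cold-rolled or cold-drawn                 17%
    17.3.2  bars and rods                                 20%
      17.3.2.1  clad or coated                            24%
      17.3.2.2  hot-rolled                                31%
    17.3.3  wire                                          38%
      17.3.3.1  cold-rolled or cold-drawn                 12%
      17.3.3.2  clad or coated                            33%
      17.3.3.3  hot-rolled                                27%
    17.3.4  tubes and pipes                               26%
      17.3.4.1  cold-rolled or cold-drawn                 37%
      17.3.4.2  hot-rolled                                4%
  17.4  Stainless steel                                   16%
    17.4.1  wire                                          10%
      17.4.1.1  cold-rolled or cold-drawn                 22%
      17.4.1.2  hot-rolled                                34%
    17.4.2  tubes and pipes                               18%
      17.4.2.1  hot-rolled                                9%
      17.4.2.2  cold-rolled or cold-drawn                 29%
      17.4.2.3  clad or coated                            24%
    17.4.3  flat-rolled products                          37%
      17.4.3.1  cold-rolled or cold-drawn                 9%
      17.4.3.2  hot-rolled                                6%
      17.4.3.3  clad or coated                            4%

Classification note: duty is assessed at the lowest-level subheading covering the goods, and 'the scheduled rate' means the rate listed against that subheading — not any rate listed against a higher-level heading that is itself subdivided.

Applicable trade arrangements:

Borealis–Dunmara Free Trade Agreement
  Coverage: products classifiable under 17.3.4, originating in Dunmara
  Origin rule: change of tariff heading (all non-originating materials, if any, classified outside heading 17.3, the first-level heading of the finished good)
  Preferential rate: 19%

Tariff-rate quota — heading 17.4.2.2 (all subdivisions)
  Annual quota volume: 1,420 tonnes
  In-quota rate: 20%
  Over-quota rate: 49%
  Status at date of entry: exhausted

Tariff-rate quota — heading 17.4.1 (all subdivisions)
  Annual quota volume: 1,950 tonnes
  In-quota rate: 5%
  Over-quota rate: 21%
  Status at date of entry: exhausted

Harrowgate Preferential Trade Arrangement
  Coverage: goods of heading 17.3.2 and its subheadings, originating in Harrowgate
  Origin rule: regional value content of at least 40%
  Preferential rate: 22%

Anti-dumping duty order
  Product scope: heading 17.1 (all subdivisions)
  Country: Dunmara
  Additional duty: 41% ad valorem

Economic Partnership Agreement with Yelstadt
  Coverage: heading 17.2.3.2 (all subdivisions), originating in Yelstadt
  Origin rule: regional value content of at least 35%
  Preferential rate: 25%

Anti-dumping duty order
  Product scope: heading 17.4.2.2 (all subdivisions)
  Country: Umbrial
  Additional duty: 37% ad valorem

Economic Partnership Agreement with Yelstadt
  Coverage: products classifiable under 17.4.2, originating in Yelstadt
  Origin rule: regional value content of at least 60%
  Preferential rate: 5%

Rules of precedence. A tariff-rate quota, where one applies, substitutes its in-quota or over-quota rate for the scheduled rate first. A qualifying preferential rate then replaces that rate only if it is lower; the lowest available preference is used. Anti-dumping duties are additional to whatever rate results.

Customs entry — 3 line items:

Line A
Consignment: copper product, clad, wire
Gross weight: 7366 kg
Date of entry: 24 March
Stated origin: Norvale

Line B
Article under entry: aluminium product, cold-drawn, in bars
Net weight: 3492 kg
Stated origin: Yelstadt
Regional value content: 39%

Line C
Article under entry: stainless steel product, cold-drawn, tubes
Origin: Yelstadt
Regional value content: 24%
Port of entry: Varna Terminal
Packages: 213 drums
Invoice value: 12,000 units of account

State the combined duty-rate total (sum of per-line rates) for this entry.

99%

Line A: copper → 17.2; wire → 17.2.1; clad → 17.2.1.1. Scheduled 14%. No special measure applies. → 14%.
Line B: aluminium → 17.1; in bars → 17.1.2; cold-drawn → 17.1.2.2. Scheduled 36%. Yelstadt agreement on 17.2.3.2: 17.1.2.2 not covered; Yelstadt agreement on 17.4.2: 17.1.2.2 not covered. → 36%.
Line C: stainless steel → 17.4; tubes → 17.4.2; cold-drawn → 17.4.2.2. Scheduled 29%. quota on 17.4.2.2 exhausted → over-quota 49%; Yelstadt agreement on 17.2.3.2: 17.4.2.2 not covered; Yelstadt agreement on 17.4.2: RVC < 60%. → 49%.
Sum: 14% + 36% + 49% = 99%.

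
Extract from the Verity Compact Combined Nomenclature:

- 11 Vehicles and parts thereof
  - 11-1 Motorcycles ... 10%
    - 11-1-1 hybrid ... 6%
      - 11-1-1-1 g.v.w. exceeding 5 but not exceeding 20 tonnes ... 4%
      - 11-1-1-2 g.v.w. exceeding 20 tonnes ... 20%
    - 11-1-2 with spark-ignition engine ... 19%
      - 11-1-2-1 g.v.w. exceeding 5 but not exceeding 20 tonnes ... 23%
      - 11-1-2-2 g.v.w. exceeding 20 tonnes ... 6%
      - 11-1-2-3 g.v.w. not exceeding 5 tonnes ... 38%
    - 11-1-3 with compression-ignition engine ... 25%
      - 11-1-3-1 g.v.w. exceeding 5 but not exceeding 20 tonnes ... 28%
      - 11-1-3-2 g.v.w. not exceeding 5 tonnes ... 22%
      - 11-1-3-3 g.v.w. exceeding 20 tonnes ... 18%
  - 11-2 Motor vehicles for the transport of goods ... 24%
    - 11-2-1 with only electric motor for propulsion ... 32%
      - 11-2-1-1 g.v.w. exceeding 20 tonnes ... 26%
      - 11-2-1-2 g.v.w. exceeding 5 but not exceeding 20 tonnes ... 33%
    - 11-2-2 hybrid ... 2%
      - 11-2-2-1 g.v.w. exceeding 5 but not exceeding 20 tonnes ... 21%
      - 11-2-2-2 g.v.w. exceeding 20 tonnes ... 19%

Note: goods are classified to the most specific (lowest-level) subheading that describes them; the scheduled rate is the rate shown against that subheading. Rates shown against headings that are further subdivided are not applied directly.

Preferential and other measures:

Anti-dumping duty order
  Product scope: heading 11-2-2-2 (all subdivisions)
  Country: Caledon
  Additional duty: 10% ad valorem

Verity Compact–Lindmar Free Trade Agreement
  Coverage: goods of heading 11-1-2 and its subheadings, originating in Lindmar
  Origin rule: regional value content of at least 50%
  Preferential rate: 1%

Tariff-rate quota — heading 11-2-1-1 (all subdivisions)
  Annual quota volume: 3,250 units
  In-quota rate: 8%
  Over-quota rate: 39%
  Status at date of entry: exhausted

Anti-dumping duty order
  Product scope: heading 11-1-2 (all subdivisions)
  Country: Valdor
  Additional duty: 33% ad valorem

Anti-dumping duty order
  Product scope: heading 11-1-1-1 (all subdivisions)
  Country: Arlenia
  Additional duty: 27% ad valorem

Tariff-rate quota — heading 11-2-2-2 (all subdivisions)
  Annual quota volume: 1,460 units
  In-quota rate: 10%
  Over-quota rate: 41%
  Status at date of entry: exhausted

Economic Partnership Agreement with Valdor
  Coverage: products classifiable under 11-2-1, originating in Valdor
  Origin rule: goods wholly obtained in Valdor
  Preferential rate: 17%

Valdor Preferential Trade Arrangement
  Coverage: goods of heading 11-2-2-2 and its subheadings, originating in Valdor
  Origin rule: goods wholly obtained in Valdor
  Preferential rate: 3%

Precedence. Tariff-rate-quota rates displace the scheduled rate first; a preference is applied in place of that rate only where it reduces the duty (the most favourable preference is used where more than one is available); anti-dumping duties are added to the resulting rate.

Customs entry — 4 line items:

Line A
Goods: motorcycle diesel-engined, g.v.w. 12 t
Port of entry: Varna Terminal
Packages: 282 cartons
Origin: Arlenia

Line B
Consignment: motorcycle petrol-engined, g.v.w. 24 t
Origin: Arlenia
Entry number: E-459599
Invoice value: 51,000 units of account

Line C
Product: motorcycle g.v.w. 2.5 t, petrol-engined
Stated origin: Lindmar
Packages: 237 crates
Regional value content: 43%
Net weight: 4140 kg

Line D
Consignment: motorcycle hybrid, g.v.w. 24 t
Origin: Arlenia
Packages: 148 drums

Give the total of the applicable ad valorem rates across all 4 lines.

Line A: motorcycle → 11-1; diesel-engined → 11-1-3; g.v.w. 12 t → 11-1-3-1. Scheduled 28%. No special measure applies. → 28%.
Line B: motorcycle → 11-1; petrol-engined → 11-1-2; g.v.w. 24 t → 11-1-2-2. Scheduled 6%. No special measure applies. → 6%.
Line C: motorcycle → 11-1; petrol-engined → 11-1-2; g.v.w. 2.5 t → 11-1-2-3. Scheduled 38%. Lindmar agreement on 11-1-2: RVC < 50%. → 38%.
Line D: motorcycle → 11-1; hybrid → 11-1-1; g.v.w. 24 t → 11-1-1-2. Scheduled 20%. No special measure applies. → 20%.
Sum: 28% + 6% + 38% + 20% = 92%.

92%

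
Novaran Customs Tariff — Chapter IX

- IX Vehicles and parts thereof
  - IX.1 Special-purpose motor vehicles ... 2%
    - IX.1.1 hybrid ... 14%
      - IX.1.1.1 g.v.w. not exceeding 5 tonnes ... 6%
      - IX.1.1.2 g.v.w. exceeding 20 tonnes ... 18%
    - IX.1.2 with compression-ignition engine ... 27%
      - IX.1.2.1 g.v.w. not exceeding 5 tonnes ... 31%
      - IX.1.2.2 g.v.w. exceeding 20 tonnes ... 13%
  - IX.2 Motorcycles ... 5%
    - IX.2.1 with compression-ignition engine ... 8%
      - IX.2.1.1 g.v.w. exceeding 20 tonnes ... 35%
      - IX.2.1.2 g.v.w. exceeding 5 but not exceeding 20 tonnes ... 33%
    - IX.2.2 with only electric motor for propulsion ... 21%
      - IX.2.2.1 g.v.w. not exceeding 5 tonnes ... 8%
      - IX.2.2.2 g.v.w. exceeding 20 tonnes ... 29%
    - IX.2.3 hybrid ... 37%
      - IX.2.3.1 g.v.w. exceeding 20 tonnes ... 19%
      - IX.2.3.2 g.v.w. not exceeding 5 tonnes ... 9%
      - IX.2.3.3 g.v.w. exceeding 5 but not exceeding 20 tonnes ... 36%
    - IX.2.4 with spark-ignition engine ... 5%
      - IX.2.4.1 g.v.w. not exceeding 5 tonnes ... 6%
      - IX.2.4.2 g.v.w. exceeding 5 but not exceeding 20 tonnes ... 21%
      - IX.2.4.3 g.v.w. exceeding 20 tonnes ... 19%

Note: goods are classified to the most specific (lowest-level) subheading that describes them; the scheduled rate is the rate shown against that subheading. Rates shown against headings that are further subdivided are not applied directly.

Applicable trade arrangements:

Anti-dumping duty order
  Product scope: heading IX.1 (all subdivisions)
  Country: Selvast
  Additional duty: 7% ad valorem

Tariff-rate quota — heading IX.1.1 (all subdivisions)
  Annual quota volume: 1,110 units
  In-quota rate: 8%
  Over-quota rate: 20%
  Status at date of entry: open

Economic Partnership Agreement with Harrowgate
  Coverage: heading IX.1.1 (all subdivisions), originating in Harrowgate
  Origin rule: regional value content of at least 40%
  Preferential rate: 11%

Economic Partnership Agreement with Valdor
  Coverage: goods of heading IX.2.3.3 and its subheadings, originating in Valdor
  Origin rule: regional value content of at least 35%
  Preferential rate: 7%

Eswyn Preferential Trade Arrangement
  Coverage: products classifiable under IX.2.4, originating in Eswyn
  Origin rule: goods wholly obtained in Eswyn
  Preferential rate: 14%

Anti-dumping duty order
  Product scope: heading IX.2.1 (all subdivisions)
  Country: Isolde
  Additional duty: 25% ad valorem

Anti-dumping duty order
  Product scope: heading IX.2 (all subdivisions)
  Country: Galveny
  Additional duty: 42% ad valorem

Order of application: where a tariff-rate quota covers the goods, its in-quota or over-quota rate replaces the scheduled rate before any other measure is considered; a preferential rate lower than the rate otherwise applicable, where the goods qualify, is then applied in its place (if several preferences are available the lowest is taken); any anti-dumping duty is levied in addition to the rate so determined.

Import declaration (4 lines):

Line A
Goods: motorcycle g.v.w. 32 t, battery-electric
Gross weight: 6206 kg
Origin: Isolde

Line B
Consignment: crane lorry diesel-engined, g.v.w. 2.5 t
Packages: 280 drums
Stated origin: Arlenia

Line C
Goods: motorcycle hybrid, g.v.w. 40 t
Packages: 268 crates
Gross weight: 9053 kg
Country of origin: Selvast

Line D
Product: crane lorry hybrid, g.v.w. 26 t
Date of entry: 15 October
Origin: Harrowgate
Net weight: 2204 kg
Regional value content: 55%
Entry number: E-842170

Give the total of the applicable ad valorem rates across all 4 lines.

Line A: motorcycle → IX.2; battery-electric → IX.2.2; g.v.w. 32 t → IX.2.2.2. Scheduled 29%. No special measure applies. → 29%.
Line B: crane lorry → IX.1; diesel-engined → IX.1.2; g.v.w. 2.5 t → IX.1.2.1. Scheduled 31%. No special measure applies. → 31%.
Line C: motorcycle → IX.2; hybrid → IX.2.3; g.v.w. 40 t → IX.2.3.1. Scheduled 19%. No special measure applies. → 19%.
Line D: crane lorry → IX.1; hybrid → IX.1.1; g.v.w. 26 t → IX.1.1.2. Scheduled 18%. quota on IX.1.1 open → in-quota 8%; Harrowgate agreement on IX.1.1: RVC ≥ 40% → 11% available; preference 11% not lower than 8% → no reduction. → 8%.
Sum: 29% + 31% + 19% + 8% = 87%.

87%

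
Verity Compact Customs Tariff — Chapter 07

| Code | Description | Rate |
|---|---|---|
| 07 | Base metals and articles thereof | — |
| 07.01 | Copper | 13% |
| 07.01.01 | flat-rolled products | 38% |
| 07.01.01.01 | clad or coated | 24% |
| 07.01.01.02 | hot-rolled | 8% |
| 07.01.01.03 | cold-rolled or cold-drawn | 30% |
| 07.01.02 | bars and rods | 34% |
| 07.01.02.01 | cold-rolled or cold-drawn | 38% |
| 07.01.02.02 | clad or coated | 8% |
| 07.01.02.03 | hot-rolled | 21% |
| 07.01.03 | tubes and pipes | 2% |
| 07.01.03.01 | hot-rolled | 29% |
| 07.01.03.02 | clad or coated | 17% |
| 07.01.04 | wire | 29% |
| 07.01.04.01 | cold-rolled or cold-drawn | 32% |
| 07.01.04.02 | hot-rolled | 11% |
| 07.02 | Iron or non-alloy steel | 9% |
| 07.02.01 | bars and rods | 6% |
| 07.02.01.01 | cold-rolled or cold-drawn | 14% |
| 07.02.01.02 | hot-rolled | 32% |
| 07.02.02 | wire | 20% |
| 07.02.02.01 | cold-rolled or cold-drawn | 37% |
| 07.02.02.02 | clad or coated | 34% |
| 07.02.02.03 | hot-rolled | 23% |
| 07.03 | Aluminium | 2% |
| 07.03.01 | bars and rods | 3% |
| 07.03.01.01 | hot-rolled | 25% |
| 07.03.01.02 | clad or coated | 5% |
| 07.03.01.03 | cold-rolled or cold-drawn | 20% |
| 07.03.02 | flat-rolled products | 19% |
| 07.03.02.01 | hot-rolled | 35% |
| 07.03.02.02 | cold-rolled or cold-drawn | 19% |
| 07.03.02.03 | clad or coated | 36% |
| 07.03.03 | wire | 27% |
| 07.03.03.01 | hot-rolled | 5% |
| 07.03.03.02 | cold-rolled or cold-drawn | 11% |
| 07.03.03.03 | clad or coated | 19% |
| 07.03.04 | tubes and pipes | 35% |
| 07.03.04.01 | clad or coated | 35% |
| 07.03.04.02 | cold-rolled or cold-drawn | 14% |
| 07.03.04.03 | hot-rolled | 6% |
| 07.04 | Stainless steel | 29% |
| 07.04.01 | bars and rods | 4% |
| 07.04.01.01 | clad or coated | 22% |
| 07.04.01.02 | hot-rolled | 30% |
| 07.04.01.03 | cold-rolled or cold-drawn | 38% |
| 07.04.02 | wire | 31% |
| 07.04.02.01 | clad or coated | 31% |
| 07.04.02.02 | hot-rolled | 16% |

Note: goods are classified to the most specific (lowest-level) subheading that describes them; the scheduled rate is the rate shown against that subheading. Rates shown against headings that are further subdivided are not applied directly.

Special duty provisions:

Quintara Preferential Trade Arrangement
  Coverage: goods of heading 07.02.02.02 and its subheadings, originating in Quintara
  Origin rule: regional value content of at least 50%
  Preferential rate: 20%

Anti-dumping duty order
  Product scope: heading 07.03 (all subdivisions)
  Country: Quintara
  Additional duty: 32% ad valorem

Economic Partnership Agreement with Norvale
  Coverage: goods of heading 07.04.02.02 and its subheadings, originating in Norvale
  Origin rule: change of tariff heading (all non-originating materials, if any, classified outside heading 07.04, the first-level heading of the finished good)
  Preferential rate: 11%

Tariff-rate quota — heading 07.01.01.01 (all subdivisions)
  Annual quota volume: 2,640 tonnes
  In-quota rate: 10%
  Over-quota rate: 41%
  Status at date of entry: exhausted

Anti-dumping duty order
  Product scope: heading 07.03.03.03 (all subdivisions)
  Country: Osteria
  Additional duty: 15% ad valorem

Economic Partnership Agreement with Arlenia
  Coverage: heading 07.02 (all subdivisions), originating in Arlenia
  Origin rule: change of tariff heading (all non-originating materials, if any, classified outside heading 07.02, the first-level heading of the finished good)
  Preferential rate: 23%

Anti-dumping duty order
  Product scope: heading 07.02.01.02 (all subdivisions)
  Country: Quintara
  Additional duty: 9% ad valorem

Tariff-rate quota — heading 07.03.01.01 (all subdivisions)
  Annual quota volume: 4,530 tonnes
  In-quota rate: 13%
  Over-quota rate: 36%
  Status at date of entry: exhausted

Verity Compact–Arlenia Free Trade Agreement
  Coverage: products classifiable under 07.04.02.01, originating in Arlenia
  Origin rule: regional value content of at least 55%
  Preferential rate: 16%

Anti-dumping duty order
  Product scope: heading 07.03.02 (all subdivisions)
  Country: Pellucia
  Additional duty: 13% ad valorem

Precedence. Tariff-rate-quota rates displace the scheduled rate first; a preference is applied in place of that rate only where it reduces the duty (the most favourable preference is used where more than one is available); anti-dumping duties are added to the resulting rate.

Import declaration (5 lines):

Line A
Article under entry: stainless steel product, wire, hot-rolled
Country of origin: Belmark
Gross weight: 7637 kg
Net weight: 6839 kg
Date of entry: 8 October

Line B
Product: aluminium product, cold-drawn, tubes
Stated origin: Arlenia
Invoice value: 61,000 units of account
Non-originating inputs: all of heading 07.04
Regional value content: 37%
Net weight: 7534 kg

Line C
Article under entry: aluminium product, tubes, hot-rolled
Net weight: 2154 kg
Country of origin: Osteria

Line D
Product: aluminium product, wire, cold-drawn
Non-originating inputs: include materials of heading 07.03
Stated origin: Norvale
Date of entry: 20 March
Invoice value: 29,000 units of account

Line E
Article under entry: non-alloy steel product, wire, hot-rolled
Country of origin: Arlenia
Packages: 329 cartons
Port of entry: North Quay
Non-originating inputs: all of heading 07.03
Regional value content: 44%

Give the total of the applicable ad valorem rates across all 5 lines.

70%

Line A: stainless steel → 07.04; wire → 07.04.02; hot-rolled → 07.04.02.02. Scheduled 16%. No special measure applies. → 16%.
Line B: aluminium → 07.03; tubes → 07.03.04; cold-drawn → 07.03.04.02. Scheduled 14%. Arlenia agreement on 07.02: 07.03.04.02 not covered; Arlenia agreement on 07.04.02.01: 07.03.04.02 not covered. → 14%.
Line C: aluminium → 07.03; tubes → 07.03.04; hot-rolled → 07.03.04.03. Scheduled 6%. No special measure applies. → 6%.
Line D: aluminium → 07.03; wire → 07.03.03; cold-drawn → 07.03.03.02. Scheduled 11%. Norvale agreement on 07.04.02.02: 07.03.03.02 not covered. → 11%.
Line E: non-alloy steel → 07.02; wire → 07.02.02; hot-rolled → 07.02.02.03. Scheduled 23%. Arlenia agreement on 07.02: CTH met → 23% available; Arlenia agreement on 07.04.02.01: 07.02.02.03 not covered; preference 23% not lower than 23% → no reduction. → 23%.
Sum: 16% + 14% + 6% + 11% + 23% = 70%.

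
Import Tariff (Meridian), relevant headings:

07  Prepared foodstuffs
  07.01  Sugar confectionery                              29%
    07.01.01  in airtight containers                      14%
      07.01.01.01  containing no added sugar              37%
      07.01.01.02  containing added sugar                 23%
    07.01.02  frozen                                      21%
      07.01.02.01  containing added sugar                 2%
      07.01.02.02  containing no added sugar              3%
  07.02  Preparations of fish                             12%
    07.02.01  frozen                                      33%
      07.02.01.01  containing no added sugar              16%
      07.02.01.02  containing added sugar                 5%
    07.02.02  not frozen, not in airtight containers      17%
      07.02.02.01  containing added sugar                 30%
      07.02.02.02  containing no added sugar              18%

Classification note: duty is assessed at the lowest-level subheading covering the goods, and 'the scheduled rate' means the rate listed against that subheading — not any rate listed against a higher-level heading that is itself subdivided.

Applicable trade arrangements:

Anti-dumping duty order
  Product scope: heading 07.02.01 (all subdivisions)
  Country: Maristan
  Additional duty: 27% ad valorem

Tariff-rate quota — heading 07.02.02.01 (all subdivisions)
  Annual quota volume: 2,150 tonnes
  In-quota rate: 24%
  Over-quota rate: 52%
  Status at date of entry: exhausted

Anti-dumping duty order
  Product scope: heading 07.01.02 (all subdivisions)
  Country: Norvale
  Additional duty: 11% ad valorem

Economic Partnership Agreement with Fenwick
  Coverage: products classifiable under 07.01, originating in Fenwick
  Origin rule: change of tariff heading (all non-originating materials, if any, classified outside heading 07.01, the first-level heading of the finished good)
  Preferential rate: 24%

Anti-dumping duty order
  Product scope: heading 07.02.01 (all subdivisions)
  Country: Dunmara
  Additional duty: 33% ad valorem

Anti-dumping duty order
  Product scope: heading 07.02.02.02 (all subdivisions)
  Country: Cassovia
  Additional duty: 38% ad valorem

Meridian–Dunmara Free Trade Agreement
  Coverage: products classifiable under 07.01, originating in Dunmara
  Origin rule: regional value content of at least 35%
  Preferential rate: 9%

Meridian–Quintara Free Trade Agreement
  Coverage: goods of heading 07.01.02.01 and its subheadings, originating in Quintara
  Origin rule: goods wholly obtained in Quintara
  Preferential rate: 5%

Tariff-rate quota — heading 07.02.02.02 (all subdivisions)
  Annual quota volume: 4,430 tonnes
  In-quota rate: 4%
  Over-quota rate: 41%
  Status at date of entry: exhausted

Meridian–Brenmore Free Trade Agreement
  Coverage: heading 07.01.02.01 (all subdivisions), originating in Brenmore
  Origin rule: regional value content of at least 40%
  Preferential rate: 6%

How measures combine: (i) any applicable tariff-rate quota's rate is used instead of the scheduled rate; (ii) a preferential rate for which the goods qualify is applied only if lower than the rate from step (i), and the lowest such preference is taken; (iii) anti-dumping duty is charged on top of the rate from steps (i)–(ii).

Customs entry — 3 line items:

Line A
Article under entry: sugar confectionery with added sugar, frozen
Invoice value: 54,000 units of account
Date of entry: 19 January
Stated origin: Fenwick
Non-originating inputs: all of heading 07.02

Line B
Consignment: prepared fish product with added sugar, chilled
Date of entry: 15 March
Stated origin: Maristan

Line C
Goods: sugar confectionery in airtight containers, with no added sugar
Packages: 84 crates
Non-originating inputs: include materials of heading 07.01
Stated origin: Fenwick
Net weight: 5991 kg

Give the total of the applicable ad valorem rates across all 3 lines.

91%

Line A: sugar confectionery → 07.01; frozen → 07.01.02; with added sugar → 07.01.02.01. Scheduled 2%. Fenwick agreement on 07.01: CTH met → 24% available; preference 24% not lower than 2% → no reduction. → 2%.
Line B: prepared fish product → 07.02; chilled → 07.02.02; with added sugar → 07.02.02.01. Scheduled 30%. quota on 07.02.02.01 exhausted → over-quota 52%. → 52%.
Line C: sugar confectionery → 07.01; in airtight containers → 07.01.01; with no added sugar → 07.01.01.01. Scheduled 37%. Fenwick agreement on 07.01: CTH not met. → 37%.
Sum: 2% + 52% + 37% = 91%.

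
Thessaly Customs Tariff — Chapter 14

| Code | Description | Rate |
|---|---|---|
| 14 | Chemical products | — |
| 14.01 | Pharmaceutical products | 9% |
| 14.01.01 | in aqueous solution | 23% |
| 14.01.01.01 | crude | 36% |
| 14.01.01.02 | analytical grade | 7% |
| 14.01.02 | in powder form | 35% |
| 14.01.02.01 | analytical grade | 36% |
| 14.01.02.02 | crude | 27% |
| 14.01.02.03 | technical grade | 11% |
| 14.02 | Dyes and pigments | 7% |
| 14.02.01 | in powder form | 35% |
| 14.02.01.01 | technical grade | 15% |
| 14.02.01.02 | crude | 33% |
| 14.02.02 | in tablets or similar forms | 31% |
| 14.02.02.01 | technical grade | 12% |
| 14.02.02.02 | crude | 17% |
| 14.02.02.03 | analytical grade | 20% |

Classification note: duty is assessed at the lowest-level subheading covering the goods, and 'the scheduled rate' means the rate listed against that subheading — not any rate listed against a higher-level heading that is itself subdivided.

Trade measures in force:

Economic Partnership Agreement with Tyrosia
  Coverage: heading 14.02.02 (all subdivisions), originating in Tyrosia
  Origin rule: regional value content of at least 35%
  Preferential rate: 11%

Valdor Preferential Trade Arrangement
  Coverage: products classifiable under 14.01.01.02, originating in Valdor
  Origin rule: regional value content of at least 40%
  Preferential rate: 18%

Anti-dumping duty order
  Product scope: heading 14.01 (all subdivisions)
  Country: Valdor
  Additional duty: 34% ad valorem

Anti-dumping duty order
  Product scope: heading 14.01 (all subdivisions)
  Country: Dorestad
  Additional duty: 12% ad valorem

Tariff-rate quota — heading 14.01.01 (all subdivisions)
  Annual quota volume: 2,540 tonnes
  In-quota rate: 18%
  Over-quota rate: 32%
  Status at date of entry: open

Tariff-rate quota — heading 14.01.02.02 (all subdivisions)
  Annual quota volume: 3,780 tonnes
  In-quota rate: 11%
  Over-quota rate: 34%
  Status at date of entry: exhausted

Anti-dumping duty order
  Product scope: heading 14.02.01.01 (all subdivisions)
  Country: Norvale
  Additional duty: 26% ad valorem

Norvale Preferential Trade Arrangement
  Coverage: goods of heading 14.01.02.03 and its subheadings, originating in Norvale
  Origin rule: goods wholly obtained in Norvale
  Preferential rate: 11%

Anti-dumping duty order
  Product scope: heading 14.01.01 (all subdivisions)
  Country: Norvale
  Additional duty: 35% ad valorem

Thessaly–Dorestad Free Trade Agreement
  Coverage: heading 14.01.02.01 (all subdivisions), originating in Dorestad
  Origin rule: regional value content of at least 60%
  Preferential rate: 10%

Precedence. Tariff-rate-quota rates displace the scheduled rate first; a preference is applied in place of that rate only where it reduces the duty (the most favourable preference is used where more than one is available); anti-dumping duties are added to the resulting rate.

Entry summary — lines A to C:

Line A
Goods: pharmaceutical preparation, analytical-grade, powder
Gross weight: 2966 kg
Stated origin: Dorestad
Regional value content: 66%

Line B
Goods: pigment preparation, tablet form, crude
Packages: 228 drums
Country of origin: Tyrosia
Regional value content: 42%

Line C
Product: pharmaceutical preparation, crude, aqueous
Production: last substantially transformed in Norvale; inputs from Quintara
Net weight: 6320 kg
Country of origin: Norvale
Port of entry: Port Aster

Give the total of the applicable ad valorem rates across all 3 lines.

86%

Line A: pharmaceutical → 14.01; powder → 14.01.02; analytical-grade → 14.01.02.01. Scheduled 36%. Dorestad agreement on 14.01.02.01: RVC ≥ 60% → 10% available; preferential 10%; anti-dumping (Dorestad, 14.01): +12%; total 10% + 12% = 22%. → 22%.
Line B: pigment → 14.02; tablet form → 14.02.02; crude → 14.02.02.02. Scheduled 17%. Tyrosia agreement on 14.02.02: RVC ≥ 35% → 11% available; preferential 11%. → 11%.
Line C: pharmaceutical → 14.01; aqueous → 14.01.01; crude → 14.01.01.01. Scheduled 36%. quota on 14.01.01 open → in-quota 18%; Norvale agreement on 14.01.02.03: 14.01.01.01 not covered; anti-dumping (Norvale, 14.01.01): +35%; total 18% + 35% = 53%. → 53%.
Sum: 22% + 11% + 53% = 86%.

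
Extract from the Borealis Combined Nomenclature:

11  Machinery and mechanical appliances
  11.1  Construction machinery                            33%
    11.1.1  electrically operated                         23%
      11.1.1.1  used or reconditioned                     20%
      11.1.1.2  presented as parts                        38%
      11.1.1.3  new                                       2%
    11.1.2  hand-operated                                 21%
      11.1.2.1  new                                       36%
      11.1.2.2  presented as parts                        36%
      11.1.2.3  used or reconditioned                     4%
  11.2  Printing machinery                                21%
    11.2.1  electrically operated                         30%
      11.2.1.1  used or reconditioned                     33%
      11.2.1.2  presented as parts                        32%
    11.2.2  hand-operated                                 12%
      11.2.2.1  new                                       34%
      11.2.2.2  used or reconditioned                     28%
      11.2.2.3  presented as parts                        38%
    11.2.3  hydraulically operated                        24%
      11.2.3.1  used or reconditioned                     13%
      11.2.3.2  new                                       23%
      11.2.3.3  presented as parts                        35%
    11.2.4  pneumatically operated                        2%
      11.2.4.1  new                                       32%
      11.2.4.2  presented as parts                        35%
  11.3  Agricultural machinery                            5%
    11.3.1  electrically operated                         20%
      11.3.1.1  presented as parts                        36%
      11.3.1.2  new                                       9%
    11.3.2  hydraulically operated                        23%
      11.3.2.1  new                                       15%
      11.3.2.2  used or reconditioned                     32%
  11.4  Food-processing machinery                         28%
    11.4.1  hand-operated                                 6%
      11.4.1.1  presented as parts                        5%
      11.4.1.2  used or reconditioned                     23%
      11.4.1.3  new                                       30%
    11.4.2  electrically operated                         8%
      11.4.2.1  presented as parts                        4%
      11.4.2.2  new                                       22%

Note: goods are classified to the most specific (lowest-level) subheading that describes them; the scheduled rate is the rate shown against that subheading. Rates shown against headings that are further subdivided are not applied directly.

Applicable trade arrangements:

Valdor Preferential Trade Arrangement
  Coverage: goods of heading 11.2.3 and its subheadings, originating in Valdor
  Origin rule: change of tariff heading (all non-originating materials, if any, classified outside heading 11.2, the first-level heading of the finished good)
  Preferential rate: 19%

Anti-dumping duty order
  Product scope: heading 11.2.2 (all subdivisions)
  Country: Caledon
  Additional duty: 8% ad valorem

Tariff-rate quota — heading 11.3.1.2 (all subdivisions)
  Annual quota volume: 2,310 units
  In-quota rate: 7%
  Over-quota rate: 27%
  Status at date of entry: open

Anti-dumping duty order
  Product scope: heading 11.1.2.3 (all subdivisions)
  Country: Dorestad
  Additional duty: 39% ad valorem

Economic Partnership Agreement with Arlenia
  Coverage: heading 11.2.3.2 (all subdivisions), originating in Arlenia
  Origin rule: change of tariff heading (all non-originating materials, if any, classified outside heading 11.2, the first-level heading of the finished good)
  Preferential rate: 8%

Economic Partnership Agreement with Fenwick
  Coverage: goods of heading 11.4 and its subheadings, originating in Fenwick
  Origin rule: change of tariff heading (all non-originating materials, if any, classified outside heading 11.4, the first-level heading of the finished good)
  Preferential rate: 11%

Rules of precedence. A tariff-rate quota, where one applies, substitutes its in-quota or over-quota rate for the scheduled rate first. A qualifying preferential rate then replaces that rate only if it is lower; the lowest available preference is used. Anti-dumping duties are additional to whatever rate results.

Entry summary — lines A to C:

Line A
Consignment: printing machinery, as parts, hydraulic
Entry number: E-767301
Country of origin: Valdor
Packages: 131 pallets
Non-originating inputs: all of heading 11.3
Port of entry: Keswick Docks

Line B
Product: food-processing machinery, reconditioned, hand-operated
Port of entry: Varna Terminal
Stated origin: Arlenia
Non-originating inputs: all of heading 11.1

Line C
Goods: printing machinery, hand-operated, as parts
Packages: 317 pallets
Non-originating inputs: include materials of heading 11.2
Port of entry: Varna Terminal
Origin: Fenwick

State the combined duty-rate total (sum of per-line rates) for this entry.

80%

Line A: printing → 11.2; hydraulic → 11.2.3; as parts → 11.2.3.3. Scheduled 35%. Valdor agreement on 11.2.3: CTH met → 19% available; preferential 19%. → 19%.
Line B: food-processing → 11.4; hand-operated → 11.4.1; reconditioned → 11.4.1.2. Scheduled 23%. Arlenia agreement on 11.2.3.2: 11.4.1.2 not covered. → 23%.
Line C: printing → 11.2; hand-operated → 11.2.2; as parts → 11.2.2.3. Scheduled 38%. Fenwick agreement on 11.4: 11.2.2.3 not covered. → 38%.
Sum: 19% + 23% + 38% = 80%.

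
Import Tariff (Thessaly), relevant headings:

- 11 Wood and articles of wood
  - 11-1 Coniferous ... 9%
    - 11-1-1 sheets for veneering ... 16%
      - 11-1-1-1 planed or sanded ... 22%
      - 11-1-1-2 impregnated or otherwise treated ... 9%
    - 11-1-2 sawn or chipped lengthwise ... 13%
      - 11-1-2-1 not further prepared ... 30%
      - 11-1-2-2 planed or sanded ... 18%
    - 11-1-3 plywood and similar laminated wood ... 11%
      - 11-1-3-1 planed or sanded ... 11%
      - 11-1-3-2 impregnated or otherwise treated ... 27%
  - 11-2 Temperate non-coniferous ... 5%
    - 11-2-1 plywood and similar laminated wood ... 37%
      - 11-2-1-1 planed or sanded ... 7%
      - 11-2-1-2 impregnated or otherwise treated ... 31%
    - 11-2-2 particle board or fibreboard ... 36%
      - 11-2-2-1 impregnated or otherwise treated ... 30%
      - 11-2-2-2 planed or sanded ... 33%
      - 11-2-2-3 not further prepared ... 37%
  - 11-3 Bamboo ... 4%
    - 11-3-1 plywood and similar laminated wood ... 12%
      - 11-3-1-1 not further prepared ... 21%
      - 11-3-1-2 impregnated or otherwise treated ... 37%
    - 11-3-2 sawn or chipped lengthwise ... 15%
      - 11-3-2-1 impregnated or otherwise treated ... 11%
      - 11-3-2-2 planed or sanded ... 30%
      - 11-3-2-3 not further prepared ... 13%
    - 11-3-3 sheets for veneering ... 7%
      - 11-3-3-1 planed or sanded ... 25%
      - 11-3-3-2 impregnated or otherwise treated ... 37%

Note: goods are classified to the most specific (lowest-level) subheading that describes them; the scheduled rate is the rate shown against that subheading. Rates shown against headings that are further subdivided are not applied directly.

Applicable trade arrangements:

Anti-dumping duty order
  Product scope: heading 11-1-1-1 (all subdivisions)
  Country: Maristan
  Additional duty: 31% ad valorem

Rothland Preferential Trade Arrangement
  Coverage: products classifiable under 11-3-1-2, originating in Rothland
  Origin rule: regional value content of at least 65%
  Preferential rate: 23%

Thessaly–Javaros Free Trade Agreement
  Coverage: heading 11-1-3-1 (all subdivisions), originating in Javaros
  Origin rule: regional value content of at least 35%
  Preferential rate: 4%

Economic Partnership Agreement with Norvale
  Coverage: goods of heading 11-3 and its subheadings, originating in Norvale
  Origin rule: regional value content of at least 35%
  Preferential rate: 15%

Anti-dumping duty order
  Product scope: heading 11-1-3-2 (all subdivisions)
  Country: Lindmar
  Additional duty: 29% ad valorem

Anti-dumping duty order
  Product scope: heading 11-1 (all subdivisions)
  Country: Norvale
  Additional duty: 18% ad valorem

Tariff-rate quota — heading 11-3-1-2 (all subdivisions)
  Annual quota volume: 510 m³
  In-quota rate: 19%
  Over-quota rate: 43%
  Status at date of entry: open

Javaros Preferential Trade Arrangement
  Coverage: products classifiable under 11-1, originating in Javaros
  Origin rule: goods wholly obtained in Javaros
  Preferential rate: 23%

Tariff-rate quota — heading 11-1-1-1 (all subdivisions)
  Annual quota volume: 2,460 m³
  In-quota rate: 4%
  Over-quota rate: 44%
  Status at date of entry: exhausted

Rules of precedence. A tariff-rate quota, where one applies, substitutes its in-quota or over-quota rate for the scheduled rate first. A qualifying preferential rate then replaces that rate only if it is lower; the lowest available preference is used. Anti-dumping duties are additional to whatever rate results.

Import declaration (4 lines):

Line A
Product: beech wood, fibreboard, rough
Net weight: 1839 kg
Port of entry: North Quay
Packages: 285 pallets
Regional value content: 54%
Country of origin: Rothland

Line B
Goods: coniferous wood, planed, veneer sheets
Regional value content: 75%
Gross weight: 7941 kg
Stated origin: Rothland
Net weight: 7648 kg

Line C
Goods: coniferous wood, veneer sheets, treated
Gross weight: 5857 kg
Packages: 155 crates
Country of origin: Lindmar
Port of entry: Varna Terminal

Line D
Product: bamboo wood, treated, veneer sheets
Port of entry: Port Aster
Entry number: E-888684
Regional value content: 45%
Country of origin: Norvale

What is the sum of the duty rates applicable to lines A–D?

Line A: beech → 11-2; fibreboard → 11-2-2; rough → 11-2-2-3. Scheduled 37%. Rothland agreement on 11-3-1-2: 11-2-2-3 not covered. → 37%.
Line B: coniferous → 11-1; veneer sheets → 11-1-1; planed → 11-1-1-1. Scheduled 22%. quota on 11-1-1-1 exhausted → over-quota 44%; Rothland agreement on 11-3-1-2: 11-1-1-1 not covered. → 44%.
Line C: coniferous → 11-1; veneer sheets → 11-1-1; treated → 11-1-1-2. Scheduled 9%. No special measure applies. → 9%.
Line D: bamboo → 11-3; veneer sheets → 11-3-3; treated → 11-3-3-2. Scheduled 37%. Norvale agreement on 11-3: RVC ≥ 35% → 15% available; preferential 15%. → 15%.
Sum: 37% + 44% + 9% + 15% = 105%.

105%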